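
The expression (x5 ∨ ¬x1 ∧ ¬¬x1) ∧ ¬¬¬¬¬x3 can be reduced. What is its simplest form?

(x5 ∨ ¬x1 ∧ ¬¬x1) ∧ ¬¬¬¬¬x3
= (x5 ∨ ¬x1 ∧ ¬¬x1) ∧ ¬¬¬x3
= (x5 ∨ ¬x1 ∧ x1) ∧ ¬¬¬x3
= x5 ∧ ¬¬¬x3
= x5 ∧ ¬x3

x5 ∧ ¬x3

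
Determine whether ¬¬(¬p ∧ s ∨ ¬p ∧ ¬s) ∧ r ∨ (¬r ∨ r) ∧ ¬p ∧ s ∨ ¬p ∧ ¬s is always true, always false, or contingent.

contingent

¬¬(¬p ∧ s ∨ ¬p ∧ ¬s) ∧ r ∨ (¬r ∨ r) ∧ ¬p ∧ s ∨ ¬p ∧ ¬s
= ¬¬(¬p ∧ s ∨ ¬p ∧ ¬s) ∧ r ∨ ¬p ∧ s ∨ ¬p ∧ ¬s   (complement / identity)
= (¬p ∧ s ∨ ¬p ∧ ¬s) ∧ r ∨ ¬p ∧ s ∨ ¬p ∧ ¬s   (double negation)
= ¬p ∧ s ∨ ¬p ∧ ¬s   (absorption)
= ¬p   (distribution)
This depends on p, so it is not a constant.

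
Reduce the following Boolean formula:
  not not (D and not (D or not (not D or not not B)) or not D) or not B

not D or not B

not not (D and not (D or not (not D or not not B)) or not D) or not B
= not not (D and not (D or D and not B) or not D) or not B   [De Morgan]
= not not (D and not D or not D) or not B   [absorption]
= D and not D or not D or not B   [double negation]
= not D or not B   [complement / identity]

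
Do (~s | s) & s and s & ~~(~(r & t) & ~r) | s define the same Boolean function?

Yes

E1: (~s | s) & s
    = s   (complement / identity)
E2: s & ~~(~(r & t) & ~r) | s
    = s & ~(r & t | r) | s   (De Morgan)
    = s & ~r | s   (absorption)
    = s   (absorption)
Both reduce to s, so they are equivalent.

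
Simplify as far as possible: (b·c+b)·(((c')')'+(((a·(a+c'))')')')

b·(c'+a')

(b·c+b)·(((c')')'+(((a·(a+c'))')')')
= (b·c+b)·(((c')')'+(a·(a+c'))')   [double negation]
= (b·c+b)·(((c')')'+a')   [absorption]
= b·(((c')')'+a')   [absorption]
= b·(c'+a')   [double negation]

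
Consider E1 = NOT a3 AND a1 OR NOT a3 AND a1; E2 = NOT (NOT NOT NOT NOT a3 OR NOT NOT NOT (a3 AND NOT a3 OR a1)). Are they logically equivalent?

E1: NOT a3 AND a1 OR NOT a3 AND a1
    = NOT a3 AND a1   — idempotence
E2: NOT (NOT NOT NOT NOT a3 OR NOT NOT NOT (a3 AND NOT a3 OR a1))
    = NOT (NOT NOT a3 OR NOT NOT NOT (a3 AND NOT a3 OR a1))   — double negation
    = NOT (NOT NOT a3 OR NOT NOT NOT a1)   — complement / identity
    = NOT a3 AND NOT NOT a1   — De Morgan
    = NOT a3 AND a1   — double negation
Both reduce to NOT a3 AND a1, so they are equivalent.

Yes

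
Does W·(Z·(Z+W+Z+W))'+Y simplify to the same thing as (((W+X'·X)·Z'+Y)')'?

E1: W·(Z·(Z+W+Z+W))'+Y
    = W·(Z·(Z+W))'+Y   [idempotence]
    = W·Z'+Y   [absorption]
E2: (((W+X'·X)·Z'+Y)')'
    = ((W·Z'+Y)')'   [complement / identity]
    = W·Z'+Y   [double negation]
Both reduce to W·Z'+Y, so they are equivalent.

Yes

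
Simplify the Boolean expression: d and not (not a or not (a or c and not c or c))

d and a

d and not (not a or not (a or c and not c or c))
= d and not (not a or not (a or c))
= d and a and (a or c)
= d and a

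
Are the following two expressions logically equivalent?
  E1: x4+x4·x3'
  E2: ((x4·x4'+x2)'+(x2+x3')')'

E1: x4+x4·x3'
    = x4   [absorption]
E2: ((x4·x4'+x2)'+(x2+x3')')'
    = (x2'+(x2+x3')')'   [complement / identity]
    = x2·(x2+x3')   [De Morgan]
    = x2   [absorption]
These differ: at x2=1, x3=1, x4=0, E1 = 0 but E2 = 1.

No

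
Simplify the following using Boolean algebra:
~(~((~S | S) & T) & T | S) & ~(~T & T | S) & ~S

~S

~(~((~S | S) & T) & T | S) & ~(~T & T | S) & ~S
= ~(~T & T | S) & ~(~T & T | S) & ~S   [complement / identity]
= ~(~T & T | S) & ~S   [idempotence]
= ~S & ~S   [complement / identity]
= ~S   [idempotence]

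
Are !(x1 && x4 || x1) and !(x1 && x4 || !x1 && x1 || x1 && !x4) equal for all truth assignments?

Yes

E1: !(x1 && x4 || x1)
    = !x1
E2: !(x1 && x4 || !x1 && x1 || x1 && !x4)
    = !(x1 && x4 || x1 && !x4)
    = !x1
Both reduce to !x1, so they are equivalent.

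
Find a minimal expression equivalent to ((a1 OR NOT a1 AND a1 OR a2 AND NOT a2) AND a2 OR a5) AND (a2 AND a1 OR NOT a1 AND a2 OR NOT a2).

((a1 OR NOT a1 AND a1 OR a2 AND NOT a2) AND a2 OR a5) AND (a2 AND a1 OR NOT a1 AND a2 OR NOT a2)
= ((a1 OR NOT a1 AND a1 OR a2 AND NOT a2) AND a2 OR a5) AND (a2 OR NOT a2)
= ((a1 OR a2 AND NOT a2) AND a2 OR a5) AND (a2 OR NOT a2)
= (a1 OR a2 AND NOT a2) AND a2 OR a5
= a1 AND a2 OR a5

a1 AND a2 OR a5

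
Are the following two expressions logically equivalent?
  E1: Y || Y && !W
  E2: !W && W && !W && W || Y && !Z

E1: Y || Y && !W
    = Y   [absorption]
E2: !W && W && !W && W || Y && !Z
    = !W && W || Y && !Z   [idempotence]
    = Y && !Z   [complement / identity]
These differ: at W=1, Y=1, Z=1, E1 = 1 but E2 = 0.

No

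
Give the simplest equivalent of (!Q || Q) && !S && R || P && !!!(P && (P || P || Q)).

(!Q || Q) && !S && R || P && !!!(P && (P || P || Q))
= (!Q || Q) && !S && R || P && !!!(P && (P || Q))   (idempotence)
= (!Q || Q) && !S && R || P && !!!P   (absorption)
= (!Q || Q) && !S && R || P && !P   (double negation)
= !S && R || P && !P   (complement / identity)
= !S && R   (complement / identity)

!S && R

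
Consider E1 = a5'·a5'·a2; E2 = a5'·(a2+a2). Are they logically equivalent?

Yes

E1: a5'·a5'·a2
    = a5'·a2   (idempotence)
E2: a5'·(a2+a2)
    = a5'·a2   (idempotence)
Both reduce to a5'·a2, so they are equivalent.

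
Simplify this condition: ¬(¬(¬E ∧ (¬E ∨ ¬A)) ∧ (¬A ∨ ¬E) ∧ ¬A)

¬E ∨ A

¬(¬(¬E ∧ (¬E ∨ ¬A)) ∧ (¬A ∨ ¬E) ∧ ¬A)
= ¬(¬(¬E ∧ (¬E ∨ ¬A)) ∧ ¬A)   — absorption
= ¬(¬¬E ∧ ¬A)   — absorption
= ¬E ∨ A   — De Morgan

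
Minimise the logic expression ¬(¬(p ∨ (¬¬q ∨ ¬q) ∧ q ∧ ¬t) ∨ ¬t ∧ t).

¬(¬(p ∨ (¬¬q ∨ ¬q) ∧ q ∧ ¬t) ∨ ¬t ∧ t)
= ¬(¬(p ∨ (q ∨ ¬q) ∧ q ∧ ¬t) ∨ ¬t ∧ t)   [double negation]
= ¬¬(p ∨ (q ∨ ¬q) ∧ q ∧ ¬t)   [complement / identity]
= ¬¬(p ∨ q ∧ ¬t)   [complement / identity]
= p ∨ q ∧ ¬t   [double negation]

p ∨ q ∧ ¬t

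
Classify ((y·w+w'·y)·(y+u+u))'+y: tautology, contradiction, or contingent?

tautology

((y·w+w'·y)·(y+u+u))'+y
= ((y·w+w'·y)·(y+u))'+y   — idempotence
= (y·(y+u))'+y   — distribution
= y'+y   — absorption
= 1   — complement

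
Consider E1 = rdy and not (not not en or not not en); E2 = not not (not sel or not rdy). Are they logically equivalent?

E1: rdy and not (not not en or not not en)
    = rdy and not en and not en   (De Morgan)
    = rdy and not en   (idempotence)
E2: not not (not sel or not rdy)
    = not sel or not rdy   (double negation)
These differ: at en=1, rdy=0, sel=0, E1 = 0 but E2 = 1.

No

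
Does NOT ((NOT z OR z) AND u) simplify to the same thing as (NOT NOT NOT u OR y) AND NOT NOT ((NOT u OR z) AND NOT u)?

E1: NOT ((NOT z OR z) AND u)
    = NOT u   — complement / identity
E2: (NOT NOT NOT u OR y) AND NOT NOT ((NOT u OR z) AND NOT u)
    = (NOT NOT NOT u OR y) AND NOT NOT NOT u   — absorption
    = NOT NOT NOT u   — absorption
    = NOT u   — double negation
Both reduce to NOT u, so they are equivalent.

Yes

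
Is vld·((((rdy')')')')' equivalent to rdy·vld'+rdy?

E1: vld·((((rdy')')')')'
    = vld·((rdy')')'   [double negation]
    = vld·rdy'   [double negation]
E2: rdy·vld'+rdy
    = rdy   [absorption]
These differ: at rdy=1, vld=0, E1 = 0 but E2 = 1.

No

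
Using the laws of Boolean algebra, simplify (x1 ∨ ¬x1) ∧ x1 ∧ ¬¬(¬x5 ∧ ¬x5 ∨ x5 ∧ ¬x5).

(x1 ∨ ¬x1) ∧ x1 ∧ ¬¬(¬x5 ∧ ¬x5 ∨ x5 ∧ ¬x5)
= (x1 ∨ ¬x1) ∧ x1 ∧ ¬¬¬x5
= (x1 ∨ ¬x1) ∧ x1 ∧ ¬x5
= x1 ∧ ¬x5

x1 ∧ ¬x5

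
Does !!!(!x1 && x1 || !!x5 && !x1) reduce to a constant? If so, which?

!!!(!x1 && x1 || !!x5 && !x1)
= !!!(!!x5 && !x1)   (complement / identity)
= !(!!x5 && !x1)   (double negation)
= !x5 || x1   (De Morgan)
This depends on x1, x5, so it is not a constant.

no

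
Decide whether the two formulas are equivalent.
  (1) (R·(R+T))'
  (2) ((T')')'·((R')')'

E1: (R·(R+T))'
    = R'
E2: ((T')')'·((R')')'
    = T'·((R')')'
    = T'·R'
These differ: at R=0, T=1, E1 = 1 but E2 = 0.

No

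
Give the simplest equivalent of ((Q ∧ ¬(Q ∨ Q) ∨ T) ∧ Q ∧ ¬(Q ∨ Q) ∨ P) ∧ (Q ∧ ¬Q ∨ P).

((Q ∧ ¬(Q ∨ Q) ∨ T) ∧ Q ∧ ¬(Q ∨ Q) ∨ P) ∧ (Q ∧ ¬Q ∨ P)
= (Q ∧ ¬(Q ∨ Q) ∨ P) ∧ (Q ∧ ¬Q ∨ P)   (absorption)
= (Q ∧ ¬Q ∨ P) ∧ (Q ∧ ¬Q ∨ P)   (idempotence)
= Q ∧ ¬Q ∨ P   (idempotence)
= P   (complement / identity)

P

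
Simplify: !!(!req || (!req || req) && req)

!!(!req || (!req || req) && req)
= !!(!req || req)   [complement / identity]
= !req || req   [double negation]
= true   [complement]

true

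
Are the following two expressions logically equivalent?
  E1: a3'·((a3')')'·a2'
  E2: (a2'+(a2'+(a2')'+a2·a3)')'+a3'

No

E1: a3'·((a3')')'·a2'
    = a3'·a3'·a2'   (double negation)
    = a3'·a2'   (idempotence)
E2: (a2'+(a2'+(a2')'+a2·a3)')'+a3'
    = a2·(a2'+(a2')'+a2·a3)+a3'   (De Morgan)
    = a2·(a2'+a2+a2·a3)+a3'   (double negation)
    = a2·(a2'+a2)+a3'   (absorption)
    = a2+a3'   (complement / identity)
These differ: at a2=1, a3=0, E1 = 0 but E2 = 1.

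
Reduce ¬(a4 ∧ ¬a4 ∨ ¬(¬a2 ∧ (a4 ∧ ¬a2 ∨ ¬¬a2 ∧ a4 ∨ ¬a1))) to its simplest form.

¬(a4 ∧ ¬a4 ∨ ¬(¬a2 ∧ (a4 ∧ ¬a2 ∨ ¬¬a2 ∧ a4 ∨ ¬a1)))
= ¬(a4 ∧ ¬a4 ∨ ¬(¬a2 ∧ (a4 ∧ (¬a2 ∨ ¬¬a2) ∨ ¬a1)))   (distribution)
= ¬¬(¬a2 ∧ (a4 ∧ (¬a2 ∨ ¬¬a2) ∨ ¬a1))   (complement / identity)
= ¬¬(¬a2 ∧ (a4 ∧ (¬a2 ∨ a2) ∨ ¬a1))   (double negation)
= ¬a2 ∧ (a4 ∧ (¬a2 ∨ a2) ∨ ¬a1)   (double negation)
= ¬a2 ∧ (a4 ∨ ¬a1)   (complement / identity)

¬a2 ∧ (a4 ∨ ¬a1)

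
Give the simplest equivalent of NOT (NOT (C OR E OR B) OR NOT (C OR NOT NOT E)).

C OR E

NOT (NOT (C OR E OR B) OR NOT (C OR NOT NOT E))
= (C OR E OR B) AND (C OR NOT NOT E)
= (C OR E OR B) AND (C OR E)
= C OR E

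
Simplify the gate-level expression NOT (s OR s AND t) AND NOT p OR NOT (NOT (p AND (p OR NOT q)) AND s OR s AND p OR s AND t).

NOT s

NOT (s OR s AND t) AND NOT p OR NOT (NOT (p AND (p OR NOT q)) AND s OR s AND p OR s AND t)
= NOT (s OR s AND t) AND NOT p OR NOT (NOT p AND s OR s AND p OR s AND t)   [absorption]
= NOT (s OR s AND t) AND NOT p OR NOT (s OR s AND t)   [distribution]
= NOT (s OR s AND t)   [absorption]
= NOT s   [absorption]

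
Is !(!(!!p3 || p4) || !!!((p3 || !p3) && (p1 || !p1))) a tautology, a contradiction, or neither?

neither

!(!(!!p3 || p4) || !!!((p3 || !p3) && (p1 || !p1)))
= !(!(!!p3 || p4) || !!!(p3 || !p3))   (complement / identity)
= !(!(p3 || p4) || !!!(p3 || !p3))   (double negation)
= !(!(p3 || p4) || !(p3 || !p3))   (double negation)
= (p3 || p4) && (p3 || !p3)   (De Morgan)
= p3 || p4   (complement / identity)
This depends on p3, p4, so it is not a constant.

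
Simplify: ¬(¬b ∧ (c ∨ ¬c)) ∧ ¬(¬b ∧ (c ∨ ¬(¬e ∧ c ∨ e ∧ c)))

¬(¬b ∧ (c ∨ ¬c)) ∧ ¬(¬b ∧ (c ∨ ¬(¬e ∧ c ∨ e ∧ c)))
= ¬(¬b ∧ (c ∨ ¬c)) ∧ ¬(¬b ∧ (c ∨ ¬c))
= ¬(¬b ∧ (c ∨ ¬c))
= ¬¬b
= b

b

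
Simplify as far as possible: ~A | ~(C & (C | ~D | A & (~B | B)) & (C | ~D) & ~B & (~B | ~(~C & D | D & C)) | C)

~A | ~(C & (C | ~D | A & (~B | B)) & (C | ~D) & ~B & (~B | ~(~C & D | D & C)) | C)
= ~A | ~(C & (C | ~D | A) & (C | ~D) & ~B & (~B | ~(~C & D | D & C)) | C)   [complement / identity]
= ~A | ~(C & (C | ~D | A) & (C | ~D) & ~B & (~B | ~D) | C)   [distribution]
= ~A | ~(C & (C | ~D | A) & (C | ~D) & ~B | C)   [absorption]
= ~A | ~(C & (C | ~D) & ~B | C)   [absorption]
= ~A | ~(C & ~B | C)   [absorption]
= ~A | ~C   [absorption]

~A | ~C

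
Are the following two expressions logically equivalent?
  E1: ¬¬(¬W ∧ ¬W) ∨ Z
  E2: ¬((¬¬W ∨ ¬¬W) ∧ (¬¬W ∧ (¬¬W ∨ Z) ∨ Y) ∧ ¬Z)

Yes

E1: ¬¬(¬W ∧ ¬W) ∨ Z
    = ¬W ∧ ¬W ∨ Z   — double negation
    = ¬W ∨ Z   — idempotence
E2: ¬((¬¬W ∨ ¬¬W) ∧ (¬¬W ∧ (¬¬W ∨ Z) ∨ Y) ∧ ¬Z)
    = ¬((¬¬W ∨ ¬¬W) ∧ (¬¬W ∨ Y) ∧ ¬Z)   — absorption
    = ¬((¬¬W ∨ ¬¬W ∧ Y) ∧ ¬Z)   — distribution
    = ¬(¬¬W ∧ ¬Z)   — absorption
    = ¬W ∨ Z   — De Morgan
Both reduce to ¬W ∨ Z, so they are equivalent.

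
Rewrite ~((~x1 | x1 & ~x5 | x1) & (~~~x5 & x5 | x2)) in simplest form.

~x2

~((~x1 | x1 & ~x5 | x1) & (~~~x5 & x5 | x2))
= ~((~x1 | x1) & (~~~x5 & x5 | x2))
= ~(~~~x5 & x5 | x2)
= ~(~x5 & x5 | x2)
= ~x2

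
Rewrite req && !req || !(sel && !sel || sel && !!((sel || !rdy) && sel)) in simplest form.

req && !req || !(sel && !sel || sel && !!((sel || !rdy) && sel))
= req && !req || !(sel && !sel || sel && !!sel)
= req && !req || !(sel && !sel || sel && sel)
= !(sel && !sel || sel && sel)
= !sel

!sel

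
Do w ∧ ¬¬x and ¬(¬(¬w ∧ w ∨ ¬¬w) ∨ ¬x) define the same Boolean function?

E1: w ∧ ¬¬x
    = w ∧ x   (double negation)
E2: ¬(¬(¬w ∧ w ∨ ¬¬w) ∨ ¬x)
    = ¬(¬¬¬w ∨ ¬x)   (complement / identity)
    = ¬(¬w ∨ ¬x)   (double negation)
    = w ∧ x   (De Morgan)
Both reduce to w ∧ x, so they are equivalent.

Yes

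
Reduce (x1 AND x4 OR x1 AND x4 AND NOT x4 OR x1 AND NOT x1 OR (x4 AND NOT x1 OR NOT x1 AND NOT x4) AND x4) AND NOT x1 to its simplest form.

(x1 AND x4 OR x1 AND x4 AND NOT x4 OR x1 AND NOT x1 OR (x4 AND NOT x1 OR NOT x1 AND NOT x4) AND x4) AND NOT x1
= (x1 AND x4 OR x1 AND x4 AND NOT x4 OR (x4 AND NOT x1 OR NOT x1 AND NOT x4) AND x4) AND NOT x1   [complement / identity]
= (x1 AND x4 OR x1 AND x4 AND NOT x4 OR NOT x1 AND x4) AND NOT x1   [distribution]
= (x1 AND x4 OR NOT x1 AND x4) AND NOT x1   [absorption]
= x4 AND NOT x1   [distribution]

x4 AND NOT x1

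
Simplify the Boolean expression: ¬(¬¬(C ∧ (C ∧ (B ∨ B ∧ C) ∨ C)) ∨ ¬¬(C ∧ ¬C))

¬(¬¬(C ∧ (C ∧ (B ∨ B ∧ C) ∨ C)) ∨ ¬¬(C ∧ ¬C))
= ¬(C ∧ (C ∧ (B ∨ B ∧ C) ∨ C) ∨ ¬¬(C ∧ ¬C))   [double negation]
= ¬(C ∧ (C ∧ B ∨ C) ∨ ¬¬(C ∧ ¬C))   [absorption]
= ¬(C ∧ C ∨ ¬¬(C ∧ ¬C))   [absorption]
= ¬(C ∧ C ∨ C ∧ ¬C)   [double negation]
= ¬C   [distribution]

¬C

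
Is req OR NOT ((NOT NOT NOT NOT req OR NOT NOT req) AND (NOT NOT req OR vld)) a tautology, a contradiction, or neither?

tautology

req OR NOT ((NOT NOT NOT NOT req OR NOT NOT req) AND (NOT NOT req OR vld))
= req OR NOT ((NOT NOT req OR NOT NOT req) AND (NOT NOT req OR vld))   — double negation
= req OR NOT (NOT NOT req AND vld OR NOT NOT req)   — distribution
= req OR NOT NOT NOT req   — absorption
= req OR NOT req   — double negation
= TRUE   — complement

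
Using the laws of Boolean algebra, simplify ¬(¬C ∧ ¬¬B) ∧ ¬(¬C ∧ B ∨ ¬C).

¬(¬C ∧ ¬¬B) ∧ ¬(¬C ∧ B ∨ ¬C)
= (C ∨ ¬B) ∧ ¬(¬C ∧ B ∨ ¬C)   [De Morgan]
= (C ∨ ¬B) ∧ ¬¬C   [absorption]
= (C ∨ ¬B) ∧ C   [double negation]
= C   [absorption]

C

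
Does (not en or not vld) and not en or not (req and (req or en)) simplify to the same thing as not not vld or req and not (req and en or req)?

No

E1: (not en or not vld) and not en or not (req and (req or en))
    = not en or not (req and (req or en))   (absorption)
    = not en or not req   (absorption)
E2: not not vld or req and not (req and en or req)
    = not not vld or req and not req   (absorption)
    = not not vld   (complement / identity)
    = vld   (double negation)
These differ: at en=1, req=0, vld=0, E1 = 1 but E2 = 0.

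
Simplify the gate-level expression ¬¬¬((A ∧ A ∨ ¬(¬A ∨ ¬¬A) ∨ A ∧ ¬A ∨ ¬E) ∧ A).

¬¬¬((A ∧ A ∨ ¬(¬A ∨ ¬¬A) ∨ A ∧ ¬A ∨ ¬E) ∧ A)
= ¬¬¬((A ∧ A ∨ A ∧ ¬A ∨ A ∧ ¬A ∨ ¬E) ∧ A)   — De Morgan
= ¬¬¬((A ∧ A ∨ A ∧ ¬A ∨ ¬E) ∧ A)   — complement / identity
= ¬¬¬((A ∧ A ∨ ¬E) ∧ A)   — complement / identity
= ¬¬¬((A ∨ ¬E) ∧ A)   — idempotence
= ¬((A ∨ ¬E) ∧ A)   — double negation
= ¬A   — absorption

¬A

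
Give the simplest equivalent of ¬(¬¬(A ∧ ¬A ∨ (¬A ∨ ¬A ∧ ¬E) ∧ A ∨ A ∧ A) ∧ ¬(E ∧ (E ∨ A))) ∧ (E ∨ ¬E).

¬(¬¬(A ∧ ¬A ∨ (¬A ∨ ¬A ∧ ¬E) ∧ A ∨ A ∧ A) ∧ ¬(E ∧ (E ∨ A))) ∧ (E ∨ ¬E)
= ¬(¬¬(A ∧ ¬A ∨ ¬A ∧ A ∨ A ∧ A) ∧ ¬(E ∧ (E ∨ A))) ∧ (E ∨ ¬E)   — absorption
= ¬(¬¬(¬A ∧ A ∨ A ∧ A) ∧ ¬(E ∧ (E ∨ A))) ∧ (E ∨ ¬E)   — complement / identity
= ¬(¬¬A ∧ ¬(E ∧ (E ∨ A))) ∧ (E ∨ ¬E)   — distribution
= ¬(¬¬A ∧ ¬(E ∧ (E ∨ A)))   — complement / identity
= ¬(¬¬A ∧ ¬E)   — absorption
= ¬A ∨ E   — De Morgan

¬A ∨ E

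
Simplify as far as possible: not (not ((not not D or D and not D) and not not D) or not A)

not (not ((not not D or D and not D) and not not D) or not A)
= not (not (not not D and not not D) or not A)   [complement / identity]
= not (not D or not D or not A)   [De Morgan]
= not (not D or not A)   [idempotence]
= D and A   [De Morgan]

D and A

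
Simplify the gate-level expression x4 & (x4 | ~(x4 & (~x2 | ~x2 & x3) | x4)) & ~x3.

x4 & ~x3

x4 & (x4 | ~(x4 & (~x2 | ~x2 & x3) | x4)) & ~x3
= x4 & (x4 | ~(x4 & ~x2 | x4)) & ~x3
= x4 & (x4 | ~x4) & ~x3
= x4 & ~x3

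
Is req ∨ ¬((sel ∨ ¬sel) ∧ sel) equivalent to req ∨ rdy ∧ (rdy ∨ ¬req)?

No

E1: req ∨ ¬((sel ∨ ¬sel) ∧ sel)
    = req ∨ ¬sel   (complement / identity)
E2: req ∨ rdy ∧ (rdy ∨ ¬req)
    = req ∨ rdy   (absorption)
These differ: at rdy=1, req=0, sel=1, E1 = 0 but E2 = 1.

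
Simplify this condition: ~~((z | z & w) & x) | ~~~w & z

~~((z | z & w) & x) | ~~~w & z
= ~~(z & x) | ~~~w & z
= z & x | ~~~w & z
= z & x | ~w & z
= (x | ~w) & z

(x | ~w) & z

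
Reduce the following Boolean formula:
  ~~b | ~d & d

b

~~b | ~d & d
= ~~b   — complement / identity
= b   — double negation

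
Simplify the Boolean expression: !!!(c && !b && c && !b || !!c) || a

!!!(c && !b && c && !b || !!c) || a
= !!!(c && !b && c && !b || c) || a   — double negation
= !(c && !b && c && !b || c) || a   — double negation
= !(c && !b || c) || a   — idempotence
= !c || a   — absorption

!c || a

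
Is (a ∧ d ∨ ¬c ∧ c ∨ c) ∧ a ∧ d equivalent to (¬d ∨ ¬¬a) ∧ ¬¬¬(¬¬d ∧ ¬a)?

E1: (a ∧ d ∨ ¬c ∧ c ∨ c) ∧ a ∧ d
    = (a ∧ d ∨ c) ∧ a ∧ d   (complement / identity)
    = a ∧ d   (absorption)
E2: (¬d ∨ ¬¬a) ∧ ¬¬¬(¬¬d ∧ ¬a)
    = (¬d ∨ a) ∧ ¬¬¬(¬¬d ∧ ¬a)   (double negation)
    = (¬d ∨ a) ∧ ¬(¬¬d ∧ ¬a)   (double negation)
    = (¬d ∨ a) ∧ (¬d ∨ a)   (De Morgan)
    = ¬d ∨ a   (idempotence)
These differ: at a=0, c=0, d=0, E1 = 0 but E2 = 1.

No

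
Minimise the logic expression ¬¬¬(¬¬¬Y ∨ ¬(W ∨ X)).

Y ∧ (W ∨ X)

¬¬¬(¬¬¬Y ∨ ¬(W ∨ X))
= ¬¬¬(¬Y ∨ ¬(W ∨ X))
= ¬(¬Y ∨ ¬(W ∨ X))
= Y ∧ (W ∨ X)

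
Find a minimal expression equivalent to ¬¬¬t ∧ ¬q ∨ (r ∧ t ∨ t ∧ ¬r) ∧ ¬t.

¬¬¬t ∧ ¬q ∨ (r ∧ t ∨ t ∧ ¬r) ∧ ¬t
= ¬¬¬t ∧ ¬q ∨ t ∧ ¬t   (distribution)
= ¬t ∧ ¬q ∨ t ∧ ¬t   (double negation)
= ¬t ∧ ¬q   (complement / identity)

¬t ∧ ¬q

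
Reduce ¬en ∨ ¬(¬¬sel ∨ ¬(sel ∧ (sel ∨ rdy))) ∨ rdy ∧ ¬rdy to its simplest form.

¬en ∨ ¬(¬¬sel ∨ ¬(sel ∧ (sel ∨ rdy))) ∨ rdy ∧ ¬rdy
= ¬en ∨ ¬(¬¬sel ∨ ¬sel) ∨ rdy ∧ ¬rdy
= ¬en ∨ ¬(¬¬sel ∨ ¬sel)
= ¬en ∨ ¬sel ∧ sel
= ¬en

¬en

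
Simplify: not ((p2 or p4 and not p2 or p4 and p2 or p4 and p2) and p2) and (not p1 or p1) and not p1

not p2 and not p1

not ((p2 or p4 and not p2 or p4 and p2 or p4 and p2) and p2) and (not p1 or p1) and not p1
= not ((p2 or p4 and not p2 or p4 and p2) and p2) and (not p1 or p1) and not p1   — idempotence
= not ((p2 or p4) and p2) and (not p1 or p1) and not p1   — distribution
= not ((p2 or p4) and p2) and not p1   — complement / identity
= not p2 and not p1   — absorption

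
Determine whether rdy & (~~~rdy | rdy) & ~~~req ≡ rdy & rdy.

E1: rdy & (~~~rdy | rdy) & ~~~req
    = rdy & (~~~rdy | rdy) & ~req   [double negation]
    = rdy & (~rdy | rdy) & ~req   [double negation]
    = rdy & ~req   [complement / identity]
E2: rdy & rdy
    = rdy   [idempotence]
These differ: at rdy=1, req=1, E1 = 0 but E2 = 1.

No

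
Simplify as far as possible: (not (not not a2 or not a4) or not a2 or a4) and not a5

(not (not not a2 or not a4) or not a2 or a4) and not a5
= (not a2 and a4 or not a2 or a4) and not a5   (De Morgan)
= (not a2 or a4) and not a5   (absorption)

(not a2 or a4) and not a5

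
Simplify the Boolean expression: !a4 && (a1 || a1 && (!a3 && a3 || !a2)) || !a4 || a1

!a4 && (a1 || a1 && (!a3 && a3 || !a2)) || !a4 || a1
= !a4 && (a1 || a1 && !a2) || !a4 || a1   — complement / identity
= !a4 && a1 || !a4 || a1   — absorption
= !a4 || a1   — absorption

!a4 || a1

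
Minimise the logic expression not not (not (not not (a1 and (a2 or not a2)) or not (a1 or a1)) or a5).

not not (not (not not (a1 and (a2 or not a2)) or not (a1 or a1)) or a5)
= not not (not (a1 and (a2 or not a2)) and (a1 or a1) or a5)   (De Morgan)
= not not (not (a1 and (a2 or not a2)) and a1 or a5)   (idempotence)
= not not (not a1 and a1 or a5)   (complement / identity)
= not a1 and a1 or a5   (double negation)
= a5   (complement / identity)

a5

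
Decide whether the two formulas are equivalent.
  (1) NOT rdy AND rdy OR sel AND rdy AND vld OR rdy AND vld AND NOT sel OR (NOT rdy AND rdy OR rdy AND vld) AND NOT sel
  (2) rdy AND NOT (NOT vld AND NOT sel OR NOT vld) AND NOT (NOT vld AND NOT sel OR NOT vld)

Yes

E1: NOT rdy AND rdy OR sel AND rdy AND vld OR rdy AND vld AND NOT sel OR (NOT rdy AND rdy OR rdy AND vld) AND NOT sel
    = NOT rdy AND rdy OR rdy AND vld OR (NOT rdy AND rdy OR rdy AND vld) AND NOT sel   [distribution]
    = NOT rdy AND rdy OR rdy AND vld   [absorption]
    = rdy AND vld   [complement / identity]
E2: rdy AND NOT (NOT vld AND NOT sel OR NOT vld) AND NOT (NOT vld AND NOT sel OR NOT vld)
    = rdy AND NOT (NOT vld AND NOT sel OR NOT vld)   [idempotence]
    = rdy AND NOT NOT vld   [absorption]
    = rdy AND vld   [double negation]
Both reduce to rdy AND vld, so they are equivalent.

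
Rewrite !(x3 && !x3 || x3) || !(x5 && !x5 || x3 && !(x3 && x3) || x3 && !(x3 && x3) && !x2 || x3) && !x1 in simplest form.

!(x3 && !x3 || x3) || !(x5 && !x5 || x3 && !(x3 && x3) || x3 && !(x3 && x3) && !x2 || x3) && !x1
= !(x3 && !x3 || x3) || !(x5 && !x5 || x3 && !(x3 && x3) || x3) && !x1
= !(x3 && !x3 || x3) || !(x5 && !x5 || x3 && !x3 || x3) && !x1
= !(x3 && !x3 || x3) || !(x3 && !x3 || x3) && !x1
= !(x3 && !x3 || x3)
= !x3

!x3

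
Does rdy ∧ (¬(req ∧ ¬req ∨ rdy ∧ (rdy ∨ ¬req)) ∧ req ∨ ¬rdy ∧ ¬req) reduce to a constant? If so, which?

rdy ∧ (¬(req ∧ ¬req ∨ rdy ∧ (rdy ∨ ¬req)) ∧ req ∨ ¬rdy ∧ ¬req)
= rdy ∧ (¬(req ∧ ¬req ∨ rdy) ∧ req ∨ ¬rdy ∧ ¬req)
= rdy ∧ (¬rdy ∧ req ∨ ¬rdy ∧ ¬req)
= rdy ∧ ¬rdy
= False

yes, False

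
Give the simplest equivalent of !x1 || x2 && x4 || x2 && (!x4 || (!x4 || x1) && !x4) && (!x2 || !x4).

!x1 || x2 && x4 || x2 && (!x4 || (!x4 || x1) && !x4) && (!x2 || !x4)
= !x1 || x2 && x4 || x2 && (!x4 || !x4) && (!x2 || !x4)   (absorption)
= !x1 || x2 && x4 || x2 && (!x4 || !x4 && !x2)   (distribution)
= !x1 || x2 && x4 || x2 && !x4   (absorption)
= !x1 || x2   (distribution)

!x1 || x2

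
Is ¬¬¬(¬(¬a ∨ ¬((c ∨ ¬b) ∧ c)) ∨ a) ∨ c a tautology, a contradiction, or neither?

¬¬¬(¬(¬a ∨ ¬((c ∨ ¬b) ∧ c)) ∨ a) ∨ c
= ¬(¬(¬a ∨ ¬((c ∨ ¬b) ∧ c)) ∨ a) ∨ c   [double negation]
= ¬(a ∧ (c ∨ ¬b) ∧ c ∨ a) ∨ c   [De Morgan]
= ¬(a ∧ c ∨ a) ∨ c   [absorption]
= ¬a ∨ c   [absorption]
This depends on a, c, so it is not a constant.

neither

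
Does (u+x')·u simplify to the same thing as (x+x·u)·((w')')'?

No

E1: (u+x')·u
    = u   [absorption]
E2: (x+x·u)·((w')')'
    = x·((w')')'   [absorption]
    = x·w'   [double negation]
These differ: at u=1, w=0, x=0, E1 = 1 but E2 = 0.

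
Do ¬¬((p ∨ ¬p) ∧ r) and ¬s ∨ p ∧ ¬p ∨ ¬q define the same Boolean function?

E1: ¬¬((p ∨ ¬p) ∧ r)
    = ¬¬r   — complement / identity
    = r   — double negation
E2: ¬s ∨ p ∧ ¬p ∨ ¬q
    = ¬s ∨ ¬q   — complement / identity
These differ: at p=0, q=0, r=0, s=0, E1 = 0 but E2 = 1.

No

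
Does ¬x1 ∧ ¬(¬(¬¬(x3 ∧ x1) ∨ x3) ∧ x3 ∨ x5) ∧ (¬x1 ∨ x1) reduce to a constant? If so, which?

no

¬x1 ∧ ¬(¬(¬¬(x3 ∧ x1) ∨ x3) ∧ x3 ∨ x5) ∧ (¬x1 ∨ x1)
= ¬x1 ∧ ¬(¬(¬¬(x3 ∧ x1) ∨ x3) ∧ x3 ∨ x5)   [complement / identity]
= ¬x1 ∧ ¬(¬(x3 ∧ x1 ∨ x3) ∧ x3 ∨ x5)   [double negation]
= ¬x1 ∧ ¬(¬x3 ∧ x3 ∨ x5)   [absorption]
= ¬x1 ∧ ¬x5   [complement / identity]
This depends on x1, x5, so it is not a constant.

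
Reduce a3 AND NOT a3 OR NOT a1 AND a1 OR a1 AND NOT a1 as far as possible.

a3 AND NOT a3 OR NOT a1 AND a1 OR a1 AND NOT a1
= NOT a1 AND a1 OR a1 AND NOT a1
= a1 AND NOT a1
= FALSE

FALSE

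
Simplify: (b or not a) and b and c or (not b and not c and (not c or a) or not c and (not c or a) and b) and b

b

(b or not a) and b and c or (not b and not c and (not c or a) or not c and (not c or a) and b) and b
= b and c or (not b and not c and (not c or a) or not c and (not c or a) and b) and b   — absorption
= b and c or not c and (not c or a) and b   — distribution
= b and c or not c and b   — absorption
= b   — distribution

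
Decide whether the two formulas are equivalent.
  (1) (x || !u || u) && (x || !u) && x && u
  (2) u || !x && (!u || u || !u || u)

E1: (x || !u || u) && (x || !u) && x && u
    = (x || !u) && x && u   [absorption]
    = x && u   [absorption]
E2: u || !x && (!u || u || !u || u)
    = u || !x && (!u || u)   [idempotence]
    = u || !x   [complement / identity]
These differ: at u=0, x=0, E1 = 0 but E2 = 1.

No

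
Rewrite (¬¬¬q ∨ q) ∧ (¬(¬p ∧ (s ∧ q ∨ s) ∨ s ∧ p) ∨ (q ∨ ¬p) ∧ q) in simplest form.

(¬¬¬q ∨ q) ∧ (¬(¬p ∧ (s ∧ q ∨ s) ∨ s ∧ p) ∨ (q ∨ ¬p) ∧ q)
= (¬¬¬q ∨ q) ∧ (¬(¬p ∧ s ∨ s ∧ p) ∨ (q ∨ ¬p) ∧ q)   [absorption]
= (¬¬¬q ∨ q) ∧ (¬(¬p ∧ s ∨ s ∧ p) ∨ q)   [absorption]
= (¬q ∨ q) ∧ (¬(¬p ∧ s ∨ s ∧ p) ∨ q)   [double negation]
= (¬q ∨ q) ∧ (¬s ∨ q)   [distribution]
= ¬s ∨ q   [complement / identity]

¬s ∨ q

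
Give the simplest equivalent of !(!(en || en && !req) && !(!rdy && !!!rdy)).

en || !rdy

!(!(en || en && !req) && !(!rdy && !!!rdy))
= !(!(en || en && !req) && !(!rdy && !rdy))   (double negation)
= en || en && !req || !rdy && !rdy   (De Morgan)
= en || !rdy && !rdy   (absorption)
= en || !rdy   (idempotence)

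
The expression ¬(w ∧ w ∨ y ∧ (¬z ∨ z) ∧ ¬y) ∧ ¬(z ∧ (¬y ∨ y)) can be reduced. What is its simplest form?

¬w ∧ ¬z

¬(w ∧ w ∨ y ∧ (¬z ∨ z) ∧ ¬y) ∧ ¬(z ∧ (¬y ∨ y))
= ¬(w ∨ y ∧ (¬z ∨ z) ∧ ¬y) ∧ ¬(z ∧ (¬y ∨ y))   — idempotence
= ¬(w ∨ y ∧ ¬y) ∧ ¬(z ∧ (¬y ∨ y))   — complement / identity
= ¬w ∧ ¬(z ∧ (¬y ∨ y))   — complement / identity
= ¬w ∧ ¬z   — complement / identity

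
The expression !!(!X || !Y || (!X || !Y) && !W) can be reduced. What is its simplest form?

!!(!X || !Y || (!X || !Y) && !W)
= !!(!X || !Y)   [absorption]
= !X || !Y   [double negation]

!X || !Y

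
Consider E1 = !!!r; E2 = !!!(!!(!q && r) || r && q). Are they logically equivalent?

E1: !!!r
    = !r   [double negation]
E2: !!!(!!(!q && r) || r && q)
    = !!!(!q && r || r && q)   [double negation]
    = !!!r   [distribution]
    = !r   [double negation]
Both reduce to !r, so they are equivalent.

Yes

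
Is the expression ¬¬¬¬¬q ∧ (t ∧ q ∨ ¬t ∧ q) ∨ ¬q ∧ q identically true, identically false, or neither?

identically false

¬¬¬¬¬q ∧ (t ∧ q ∨ ¬t ∧ q) ∨ ¬q ∧ q
= ¬¬¬¬¬q ∧ q ∨ ¬q ∧ q
= ¬¬¬¬¬q ∧ q
= ¬¬¬q ∧ q
= ¬q ∧ q
= False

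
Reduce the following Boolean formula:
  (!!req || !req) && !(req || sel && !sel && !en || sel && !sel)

!req

(!!req || !req) && !(req || sel && !sel && !en || sel && !sel)
= (req || !req) && !(req || sel && !sel && !en || sel && !sel)   — double negation
= (req || !req) && !(req || sel && !sel)   — absorption
= (req || !req) && !req   — complement / identity
= !req   — complement / identity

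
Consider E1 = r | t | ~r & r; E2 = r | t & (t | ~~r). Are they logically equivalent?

Yes

E1: r | t | ~r & r
    = r | t   [complement / identity]
E2: r | t & (t | ~~r)
    = r | t & (t | r)   [double negation]
    = r | t   [absorption]
Both reduce to r | t, so they are equivalent.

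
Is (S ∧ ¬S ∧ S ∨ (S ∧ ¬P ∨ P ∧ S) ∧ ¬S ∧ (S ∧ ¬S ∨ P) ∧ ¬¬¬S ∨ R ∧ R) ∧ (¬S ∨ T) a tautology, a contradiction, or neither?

(S ∧ ¬S ∧ S ∨ (S ∧ ¬P ∨ P ∧ S) ∧ ¬S ∧ (S ∧ ¬S ∨ P) ∧ ¬¬¬S ∨ R ∧ R) ∧ (¬S ∨ T)
= (S ∧ ¬S ∧ S ∨ S ∧ ¬S ∧ (S ∧ ¬S ∨ P) ∧ ¬¬¬S ∨ R ∧ R) ∧ (¬S ∨ T)   — distribution
= (S ∧ ¬S ∧ S ∨ S ∧ ¬S ∧ ¬¬¬S ∨ R ∧ R) ∧ (¬S ∨ T)   — absorption
= (S ∧ ¬S ∧ S ∨ S ∧ ¬S ∧ ¬S ∨ R ∧ R) ∧ (¬S ∨ T)   — double negation
= (S ∧ ¬S ∧ S ∨ S ∧ ¬S ∧ ¬S ∨ R) ∧ (¬S ∨ T)   — idempotence
= (S ∧ ¬S ∨ R) ∧ (¬S ∨ T)   — distribution
= R ∧ (¬S ∨ T)   — complement / identity
This depends on R, S, T, so it is not a constant.

neither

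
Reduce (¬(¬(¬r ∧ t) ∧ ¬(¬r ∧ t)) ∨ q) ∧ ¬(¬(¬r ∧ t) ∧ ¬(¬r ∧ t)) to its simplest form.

(¬(¬(¬r ∧ t) ∧ ¬(¬r ∧ t)) ∨ q) ∧ ¬(¬(¬r ∧ t) ∧ ¬(¬r ∧ t))
= ¬(¬(¬r ∧ t) ∧ ¬(¬r ∧ t))   (absorption)
= ¬¬(¬r ∧ t)   (idempotence)
= ¬r ∧ t   (double negation)

¬r ∧ t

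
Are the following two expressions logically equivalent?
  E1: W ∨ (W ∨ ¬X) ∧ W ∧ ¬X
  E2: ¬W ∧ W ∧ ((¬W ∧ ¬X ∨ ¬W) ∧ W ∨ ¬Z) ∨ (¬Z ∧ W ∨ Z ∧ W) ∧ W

E1: W ∨ (W ∨ ¬X) ∧ W ∧ ¬X
    = W ∨ W ∧ ¬X   — absorption
    = W   — absorption
E2: ¬W ∧ W ∧ ((¬W ∧ ¬X ∨ ¬W) ∧ W ∨ ¬Z) ∨ (¬Z ∧ W ∨ Z ∧ W) ∧ W
    = ¬W ∧ W ∧ ((¬W ∧ ¬X ∨ ¬W) ∧ W ∨ ¬Z) ∨ W ∧ W   — distribution
    = ¬W ∧ W ∧ (¬W ∧ W ∨ ¬Z) ∨ W ∧ W   — absorption
    = ¬W ∧ W ∨ W ∧ W   — absorption
    = W   — distribution
Both reduce to W, so they are equivalent.

Yes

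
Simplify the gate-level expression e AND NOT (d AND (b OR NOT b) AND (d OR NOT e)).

e AND NOT (d AND (b OR NOT b) AND (d OR NOT e))
= e AND NOT (d AND (d OR NOT e))   — complement / identity
= e AND NOT d   — absorption

e AND NOT d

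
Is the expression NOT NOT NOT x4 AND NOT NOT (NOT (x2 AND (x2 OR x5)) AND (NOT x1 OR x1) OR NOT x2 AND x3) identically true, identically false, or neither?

NOT NOT NOT x4 AND NOT NOT (NOT (x2 AND (x2 OR x5)) AND (NOT x1 OR x1) OR NOT x2 AND x3)
= NOT NOT NOT x4 AND NOT NOT (NOT (x2 AND (x2 OR x5)) OR NOT x2 AND x3)
= NOT NOT NOT x4 AND NOT NOT (NOT x2 OR NOT x2 AND x3)
= NOT NOT NOT x4 AND NOT NOT NOT x2
= NOT x4 AND NOT NOT NOT x2
= NOT x4 AND NOT x2
This depends on x2, x4, so it is not a constant.

neither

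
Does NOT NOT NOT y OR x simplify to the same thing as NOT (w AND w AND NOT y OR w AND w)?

No

E1: NOT NOT NOT y OR x
    = NOT y OR x   — double negation
E2: NOT (w AND w AND NOT y OR w AND w)
    = NOT (w AND w)   — absorption
    = NOT w   — idempotence
These differ: at w=1, x=0, y=0, E1 = 1 but E2 = 0.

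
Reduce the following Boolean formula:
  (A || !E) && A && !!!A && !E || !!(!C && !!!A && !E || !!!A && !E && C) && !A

(A || !E) && A && !!!A && !E || !!(!C && !!!A && !E || !!!A && !E && C) && !A
= (A || !E) && A && !!!A && !E || (!C && !!!A && !E || !!!A && !E && C) && !A   — double negation
= (A || !E) && A && !!!A && !E || !!!A && !E && !A   — distribution
= A && !!!A && !E || !!!A && !E && !A   — absorption
= !!!A && !E   — distribution
= !A && !E   — double negation

!A && !E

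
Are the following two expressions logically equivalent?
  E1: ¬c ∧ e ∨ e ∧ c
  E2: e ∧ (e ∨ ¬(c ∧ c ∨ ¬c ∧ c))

E1: ¬c ∧ e ∨ e ∧ c
    = e   — distribution
E2: e ∧ (e ∨ ¬(c ∧ c ∨ ¬c ∧ c))
    = e ∧ (e ∨ ¬c)   — distribution
    = e   — absorption
Both reduce to e, so they are equivalent.

Yes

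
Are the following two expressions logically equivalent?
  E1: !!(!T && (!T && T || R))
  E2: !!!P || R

No

E1: !!(!T && (!T && T || R))
    = !!(!T && R)   (complement / identity)
    = !T && R   (double negation)
E2: !!!P || R
    = !P || R   (double negation)
These differ: at P=0, R=0, T=1, E1 = 0 but E2 = 1.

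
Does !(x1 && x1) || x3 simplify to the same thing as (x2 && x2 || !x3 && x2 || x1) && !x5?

E1: !(x1 && x1) || x3
    = !x1 || x3
E2: (x2 && x2 || !x3 && x2 || x1) && !x5
    = ((x2 || !x3) && x2 || x1) && !x5
    = (x2 || x1) && !x5
These differ: at x1=0, x2=0, x3=1, x5=1, E1 = 1 but E2 = 0.

No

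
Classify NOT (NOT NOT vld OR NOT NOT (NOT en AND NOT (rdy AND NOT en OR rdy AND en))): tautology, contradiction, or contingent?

NOT (NOT NOT vld OR NOT NOT (NOT en AND NOT (rdy AND NOT en OR rdy AND en)))
= NOT (NOT NOT vld OR NOT (en OR rdy AND NOT en OR rdy AND en))   (De Morgan)
= NOT vld AND (en OR rdy AND NOT en OR rdy AND en)   (De Morgan)
= NOT vld AND (en OR rdy)   (distribution)
This depends on en, rdy, vld, so it is not a constant.

contingent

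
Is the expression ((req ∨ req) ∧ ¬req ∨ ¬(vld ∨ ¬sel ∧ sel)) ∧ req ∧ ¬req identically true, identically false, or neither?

identically false

((req ∨ req) ∧ ¬req ∨ ¬(vld ∨ ¬sel ∧ sel)) ∧ req ∧ ¬req
= ((req ∨ req) ∧ ¬req ∨ ¬vld) ∧ req ∧ ¬req   — complement / identity
= (req ∧ ¬req ∨ ¬vld) ∧ req ∧ ¬req   — idempotence
= req ∧ ¬req   — absorption
= False   — complement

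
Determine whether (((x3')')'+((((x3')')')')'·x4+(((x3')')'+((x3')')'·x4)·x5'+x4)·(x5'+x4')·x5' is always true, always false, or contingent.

(((x3')')'+((((x3')')')')'·x4+(((x3')')'+((x3')')'·x4)·x5'+x4)·(x5'+x4')·x5'
= (((x3')')'+((x3')')'·x4+(((x3')')'+((x3')')'·x4)·x5'+x4)·(x5'+x4')·x5'   — double negation
= (((x3')')'+((x3')')'·x4+x4)·(x5'+x4')·x5'   — absorption
= (((x3')')'+x4)·(x5'+x4')·x5'   — absorption
= (x3'+x4)·(x5'+x4')·x5'   — double negation
= (x3'+x4)·x5'   — absorption
This depends on x3, x4, x5, so it is not a constant.

contingent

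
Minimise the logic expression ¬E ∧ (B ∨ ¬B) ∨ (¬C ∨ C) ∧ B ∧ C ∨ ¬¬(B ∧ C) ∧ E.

¬E ∧ (B ∨ ¬B) ∨ (¬C ∨ C) ∧ B ∧ C ∨ ¬¬(B ∧ C) ∧ E
= ¬E ∨ (¬C ∨ C) ∧ B ∧ C ∨ ¬¬(B ∧ C) ∧ E   — complement / identity
= ¬E ∨ (¬C ∨ C) ∧ B ∧ C ∨ B ∧ C ∧ E   — double negation
= ¬E ∨ B ∧ C ∨ B ∧ C ∧ E   — complement / identity
= ¬E ∨ B ∧ C   — absorption

¬E ∨ B ∧ C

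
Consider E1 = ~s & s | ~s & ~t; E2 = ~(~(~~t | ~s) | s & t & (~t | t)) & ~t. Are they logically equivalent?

Yes

E1: ~s & s | ~s & ~t
    = ~s & ~t   (complement / identity)
E2: ~(~(~~t | ~s) | s & t & (~t | t)) & ~t
    = ~(~(~~t | ~s) | s & t) & ~t   (complement / identity)
    = ~(~t & s | s & t) & ~t   (De Morgan)
    = ~s & ~t   (distribution)
Both reduce to ~s & ~t, so they are equivalent.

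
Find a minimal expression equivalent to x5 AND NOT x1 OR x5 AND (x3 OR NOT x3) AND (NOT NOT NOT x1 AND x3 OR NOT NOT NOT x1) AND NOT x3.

x5 AND NOT x1

x5 AND NOT x1 OR x5 AND (x3 OR NOT x3) AND (NOT NOT NOT x1 AND x3 OR NOT NOT NOT x1) AND NOT x3
= x5 AND NOT x1 OR x5 AND (x3 OR NOT x3) AND NOT NOT NOT x1 AND NOT x3   (absorption)
= x5 AND NOT x1 OR x5 AND NOT NOT NOT x1 AND NOT x3   (complement / identity)
= x5 AND NOT x1 OR x5 AND NOT x1 AND NOT x3   (double negation)
= x5 AND NOT x1   (absorption)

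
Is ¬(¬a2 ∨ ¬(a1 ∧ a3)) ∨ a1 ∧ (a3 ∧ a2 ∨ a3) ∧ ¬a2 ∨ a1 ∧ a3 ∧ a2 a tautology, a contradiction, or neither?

¬(¬a2 ∨ ¬(a1 ∧ a3)) ∨ a1 ∧ (a3 ∧ a2 ∨ a3) ∧ ¬a2 ∨ a1 ∧ a3 ∧ a2
= a2 ∧ a1 ∧ a3 ∨ a1 ∧ (a3 ∧ a2 ∨ a3) ∧ ¬a2 ∨ a1 ∧ a3 ∧ a2
= a2 ∧ a1 ∧ a3 ∨ a1 ∧ a3 ∧ ¬a2 ∨ a1 ∧ a3 ∧ a2
= a1 ∧ a3 ∨ a1 ∧ a3 ∧ a2
= a1 ∧ a3
This depends on a1, a3, so it is not a constant.

neither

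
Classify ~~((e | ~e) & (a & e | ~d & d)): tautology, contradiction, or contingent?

contingent

~~((e | ~e) & (a & e | ~d & d))
= ~~(a & e | ~d & d)   — complement / identity
= ~~(a & e)   — complement / identity
= a & e   — double negation
This depends on a, e, so it is not a constant.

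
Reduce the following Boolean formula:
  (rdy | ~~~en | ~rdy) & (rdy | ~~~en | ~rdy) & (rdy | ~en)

(rdy | ~~~en | ~rdy) & (rdy | ~~~en | ~rdy) & (rdy | ~en)
= (rdy | ~~~en | ~rdy) & (rdy | ~en)
= (rdy | ~en | ~rdy) & (rdy | ~en)
= rdy | ~en

rdy | ~en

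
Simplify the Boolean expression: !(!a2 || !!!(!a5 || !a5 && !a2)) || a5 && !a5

!(!a2 || !!!(!a5 || !a5 && !a2)) || a5 && !a5
= !(!a2 || !!!!a5) || a5 && !a5   — absorption
= !(!a2 || !!a5) || a5 && !a5   — double negation
= a2 && !a5 || a5 && !a5   — De Morgan
= a2 && !a5   — complement / identity

a2 && !a5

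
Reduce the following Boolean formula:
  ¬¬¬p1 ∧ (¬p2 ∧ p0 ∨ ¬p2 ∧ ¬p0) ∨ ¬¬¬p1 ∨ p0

¬¬¬p1 ∧ (¬p2 ∧ p0 ∨ ¬p2 ∧ ¬p0) ∨ ¬¬¬p1 ∨ p0
= ¬¬¬p1 ∧ ¬p2 ∨ ¬¬¬p1 ∨ p0   — distribution
= ¬¬¬p1 ∨ p0   — absorption
= ¬p1 ∨ p0   — double negation

¬p1 ∨ p0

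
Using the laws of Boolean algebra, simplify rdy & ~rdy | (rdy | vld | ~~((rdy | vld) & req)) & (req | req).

rdy & ~rdy | (rdy | vld | ~~((rdy | vld) & req)) & (req | req)
= (rdy | vld | ~~((rdy | vld) & req)) & (req | req)   — complement / identity
= (rdy | vld | (rdy | vld) & req) & (req | req)   — double negation
= (rdy | vld | (rdy | vld) & req) & req   — idempotence
= (rdy | vld) & req   — absorption

(rdy | vld) & req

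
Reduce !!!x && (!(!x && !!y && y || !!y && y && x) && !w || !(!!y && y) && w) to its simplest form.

!!!x && (!(!x && !!y && y || !!y && y && x) && !w || !(!!y && y) && w)
= !!!x && (!(!!y && y) && !w || !(!!y && y) && w)   [distribution]
= !!!x && !(!!y && y)   [distribution]
= !!!x && !(y && y)   [double negation]
= !x && !(y && y)   [double negation]
= !x && !y   [idempotence]

!x && !y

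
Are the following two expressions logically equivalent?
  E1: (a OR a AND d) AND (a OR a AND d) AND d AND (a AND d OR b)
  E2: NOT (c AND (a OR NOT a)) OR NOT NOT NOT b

E1: (a OR a AND d) AND (a OR a AND d) AND d AND (a AND d OR b)
    = (a OR a AND d) AND d AND (a AND d OR b)
    = a AND d AND (a AND d OR b)
    = a AND d
E2: NOT (c AND (a OR NOT a)) OR NOT NOT NOT b
    = NOT (c AND (a OR NOT a)) OR NOT b
    = NOT c OR NOT b
These differ: at a=0, b=0, c=0, d=0, E1 = 0 but E2 = 1.

No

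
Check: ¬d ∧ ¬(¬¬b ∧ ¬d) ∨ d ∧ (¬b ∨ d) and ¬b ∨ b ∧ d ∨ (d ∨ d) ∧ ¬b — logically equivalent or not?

E1: ¬d ∧ ¬(¬¬b ∧ ¬d) ∨ d ∧ (¬b ∨ d)
    = ¬d ∧ (¬b ∨ d) ∨ d ∧ (¬b ∨ d)
    = ¬b ∨ d
E2: ¬b ∨ b ∧ d ∨ (d ∨ d) ∧ ¬b
    = ¬b ∨ b ∧ d ∨ d ∧ ¬b
    = ¬b ∨ d
Both reduce to ¬b ∨ d, so they are equivalent.

Yes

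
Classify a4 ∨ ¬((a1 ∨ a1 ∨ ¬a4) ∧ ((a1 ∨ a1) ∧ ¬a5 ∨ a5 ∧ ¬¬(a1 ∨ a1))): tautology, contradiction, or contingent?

a4 ∨ ¬((a1 ∨ a1 ∨ ¬a4) ∧ ((a1 ∨ a1) ∧ ¬a5 ∨ a5 ∧ ¬¬(a1 ∨ a1)))
= a4 ∨ ¬((a1 ∨ a1 ∨ ¬a4) ∧ ((a1 ∨ a1) ∧ ¬a5 ∨ a5 ∧ (a1 ∨ a1)))   (double negation)
= a4 ∨ ¬((a1 ∨ a1 ∨ ¬a4) ∧ (a1 ∨ a1))   (distribution)
= a4 ∨ ¬(a1 ∨ a1)   (absorption)
= a4 ∨ ¬a1   (idempotence)
This depends on a1, a4, so it is not a constant.

contingent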